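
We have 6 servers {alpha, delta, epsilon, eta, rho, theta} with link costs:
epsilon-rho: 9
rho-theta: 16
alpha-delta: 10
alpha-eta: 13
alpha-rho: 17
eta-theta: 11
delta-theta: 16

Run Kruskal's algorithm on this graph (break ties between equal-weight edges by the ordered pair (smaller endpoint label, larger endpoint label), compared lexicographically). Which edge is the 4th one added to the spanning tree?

alpha-eta

Sort edges by weight, then run Kruskal:
epsilon-rho (9): add. Components now {eta} {delta} {theta} {alpha} {epsilon,rho}
alpha-delta (10): add. Components now {eta} {alpha,delta} {theta} {epsilon,rho}
eta-theta (11): add. Components now {eta,theta} {alpha,delta} {epsilon,rho}
alpha-eta (13): add. Components now {alpha,delta,eta,theta} {epsilon,rho}
delta-theta (16): skip — delta and theta already connected.
rho-theta (16): add. Components now {alpha,delta,epsilon,eta,rho,theta}
The 4th edge added is alpha-eta.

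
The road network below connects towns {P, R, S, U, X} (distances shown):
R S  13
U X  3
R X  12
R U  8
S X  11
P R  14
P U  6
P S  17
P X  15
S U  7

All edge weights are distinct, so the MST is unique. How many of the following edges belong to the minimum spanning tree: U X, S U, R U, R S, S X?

3

Sort edges by weight, then run Kruskal:
U X (3): add. Components now {U,X} {R} {P} {S}
P U (6): add. Components now {P,U,X} {R} {S}
S U (7): add. Components now {P,S,U,X} {R}
R U (8): add. Components now {P,R,S,U,X}
MST edge set: {U X, P U, S U, R U}.
Of the listed edges, {U X, S U, R U} are in the MST → 3.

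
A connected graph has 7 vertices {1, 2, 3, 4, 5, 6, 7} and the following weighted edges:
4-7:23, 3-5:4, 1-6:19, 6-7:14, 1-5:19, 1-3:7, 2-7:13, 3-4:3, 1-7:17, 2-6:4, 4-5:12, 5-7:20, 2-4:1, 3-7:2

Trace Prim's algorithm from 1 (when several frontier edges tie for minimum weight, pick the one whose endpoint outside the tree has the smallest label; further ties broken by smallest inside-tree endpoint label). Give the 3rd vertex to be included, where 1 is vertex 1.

Prim's algorithm from 1:
Step 1: cheapest edge leaving the tree is 1-3 (7); add 3.
Step 2: cheapest edge leaving the tree is 3-7 (2); add 7.
Step 3: cheapest edge leaving the tree is 3-4 (3); add 4.
Step 4: cheapest edge leaving the tree is 2-4 (1); add 2.
Step 5: cheapest edge leaving the tree is 3-5 (4); add 5.
Step 6: cheapest edge leaving the tree is 2-6 (4); add 6.
Vertex order: 1, 3, 7, 4, 2, 5, 6. The 3rd vertex is 7.

7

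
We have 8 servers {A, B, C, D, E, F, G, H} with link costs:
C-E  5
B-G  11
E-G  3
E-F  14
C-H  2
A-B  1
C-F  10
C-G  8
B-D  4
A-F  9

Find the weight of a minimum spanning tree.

34

Prim's algorithm from F:
Step 1: frontier [A-F 9, C-F 10, E-F 14] → take A-F (9); add A.
Step 2: frontier [A-B 1, C-F 10, E-F 14] → take A-B (1); add B.
Step 3: frontier [B-D 4, B-G 11, C-F 10, E-F 14] → take B-D (4); add D.
Step 4: frontier [B-G 11, C-F 10, E-F 14] → take C-F (10); add C.
Step 5: frontier [B-G 11, C-H 2, C-E 5, C-G 8, E-F 14] → take C-H (2); add H.
Step 6: frontier [B-G 11, C-E 5, C-G 8, E-F 14] → take C-E (5); add E.
Step 7: frontier [B-G 11, C-G 8, E-G 3] → take E-G (3); add G.
MST edges: A-F, A-B, B-D, C-F, C-H, C-E, E-G; total weight 9+1+4+10+2+5+3 = 34.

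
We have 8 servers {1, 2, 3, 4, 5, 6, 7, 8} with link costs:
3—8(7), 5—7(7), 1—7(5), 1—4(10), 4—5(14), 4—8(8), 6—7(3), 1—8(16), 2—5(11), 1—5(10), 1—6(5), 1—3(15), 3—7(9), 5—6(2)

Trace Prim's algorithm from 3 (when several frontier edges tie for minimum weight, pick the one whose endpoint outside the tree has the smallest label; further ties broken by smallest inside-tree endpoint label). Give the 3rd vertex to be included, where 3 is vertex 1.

4

Prim, starting at 3.
Step 1: cheapest edge leaving the tree is 3—8 (7); add 8.
Step 2: cheapest edge leaving the tree is 4—8 (8); add 4.
Step 3: cheapest edge leaving the tree is 3—7 (9); add 7.
Step 4: cheapest edge leaving the tree is 6—7 (3); add 6.
Step 5: cheapest edge leaving the tree is 5—6 (2); add 5.
Step 6: cheapest edge leaving the tree is 1—6 (5); add 1.
Step 7: cheapest edge leaving the tree is 2—5 (11); add 2.
Vertex order: 3, 8, 4, 7, 6, 5, 1, 2. The 3rd vertex is 4.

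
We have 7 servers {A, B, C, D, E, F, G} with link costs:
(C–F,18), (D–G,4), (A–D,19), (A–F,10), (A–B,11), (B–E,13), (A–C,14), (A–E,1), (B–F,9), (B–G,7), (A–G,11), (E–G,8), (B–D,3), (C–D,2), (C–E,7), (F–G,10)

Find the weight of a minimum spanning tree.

26

Kruskal: consider edges lightest-first.
A–E (1): add — endpoints in different components.
C–D (2): add — endpoints in different components.
B–D (3): add — endpoints in different components.
D–G (4): add — endpoints in different components.
B–G (7): skip — B and G already connected.
C–E (7): add — endpoints in different components.
E–G (8): skip — E and G already connected.
B–F (9): add — endpoints in different components.
MST edges: A–E, C–D, B–D, D–G, C–E, B–F; total weight 1+2+3+4+7+9 = 26.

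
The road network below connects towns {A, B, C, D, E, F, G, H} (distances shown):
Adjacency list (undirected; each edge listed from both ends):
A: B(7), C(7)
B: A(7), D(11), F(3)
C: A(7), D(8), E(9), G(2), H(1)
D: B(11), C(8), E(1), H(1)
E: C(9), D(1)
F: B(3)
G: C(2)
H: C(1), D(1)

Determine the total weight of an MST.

22

Kruskal's algorithm — process edges by increasing weight (ties by edge label):
C H (1): add — endpoints in different components.
D E (1): add — endpoints in different components.
D H (1): add — endpoints in different components.
C G (2): add — endpoints in different components.
B F (3): add — endpoints in different components.
A B (7): add — endpoints in different components.
A C (7): add — endpoints in different components.
MST edges: C H, D E, D H, C G, B F, A B, A C; total weight 1+1+1+2+3+7+7 = 22.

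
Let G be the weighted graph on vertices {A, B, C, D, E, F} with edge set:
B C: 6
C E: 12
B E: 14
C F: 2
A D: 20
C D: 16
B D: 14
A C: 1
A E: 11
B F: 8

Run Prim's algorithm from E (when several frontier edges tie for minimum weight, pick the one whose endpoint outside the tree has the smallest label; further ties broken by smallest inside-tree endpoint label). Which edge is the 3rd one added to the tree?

C-F

Grow the tree from E using Prim:
Step 1: frontier [A E 11, C E 12, B E 14] → take A E (11); add A.
Step 2: frontier [A C 1, A D 20, C E 12, B E 14] → take A C (1); add C.
Step 3: frontier [A D 20, C F 2, B C 6, C D 16, B E 14] → take C F (2); add F.
Step 4: frontier [A D 20, B C 6, C D 16, B E 14, B F 8] → take B C (6); add B.
Step 5: frontier [A D 20, B D 14, C D 16] → take B D (14); add D.
The 3rd edge added is C F.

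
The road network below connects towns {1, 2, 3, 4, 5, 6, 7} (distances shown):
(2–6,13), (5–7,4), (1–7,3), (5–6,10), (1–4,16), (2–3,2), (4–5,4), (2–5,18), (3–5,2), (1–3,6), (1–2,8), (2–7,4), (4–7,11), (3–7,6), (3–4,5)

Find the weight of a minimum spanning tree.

25

Grow the tree from 3 using Prim:
Step 1: cheapest edge leaving the tree is 2–3 (2); add 2.
Step 2: cheapest edge leaving the tree is 3–5 (2); add 5.
Step 3: cheapest edge leaving the tree is 4–5 (4); add 4.
Step 4: cheapest edge leaving the tree is 2–7 (4); add 7.
Step 5: cheapest edge leaving the tree is 1–7 (3); add 1.
Step 6: cheapest edge leaving the tree is 5–6 (10); add 6.
MST edges: 2–3, 3–5, 4–5, 2–7, 1–7, 5–6; total weight 2+2+4+4+3+10 = 25.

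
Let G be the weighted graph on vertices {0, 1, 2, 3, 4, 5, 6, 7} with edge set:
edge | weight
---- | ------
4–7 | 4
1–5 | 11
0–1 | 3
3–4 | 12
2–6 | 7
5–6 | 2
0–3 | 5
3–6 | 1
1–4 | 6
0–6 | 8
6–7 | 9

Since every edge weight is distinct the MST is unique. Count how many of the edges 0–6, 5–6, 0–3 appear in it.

Sort edges by weight, then run Kruskal:
3–6 (1): add — endpoints in different components.
5–6 (2): add — endpoints in different components.
0–1 (3): add — endpoints in different components.
4–7 (4): add — endpoints in different components.
0–3 (5): add — endpoints in different components.
1–4 (6): add — endpoints in different components.
2–6 (7): add — endpoints in different components.
MST edge set: {3–6, 5–6, 0–1, 4–7, 0–3, 1–4, 2–6}.
Of the listed edges, {5–6, 0–3} are in the MST → 2.

2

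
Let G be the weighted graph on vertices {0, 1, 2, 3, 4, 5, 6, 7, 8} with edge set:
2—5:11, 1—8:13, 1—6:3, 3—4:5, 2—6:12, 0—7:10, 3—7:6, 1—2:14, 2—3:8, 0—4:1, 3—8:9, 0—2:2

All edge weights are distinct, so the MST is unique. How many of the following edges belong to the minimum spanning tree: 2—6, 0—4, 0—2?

3

Sort edges by weight, then run Kruskal:
0—4 (1): add — endpoints in different components.
0—2 (2): add — endpoints in different components.
1—6 (3): add — endpoints in different components.
3—4 (5): add — endpoints in different components.
3—7 (6): add — endpoints in different components.
2—3 (8): skip — 2 and 3 already connected.
3—8 (9): add — endpoints in different components.
0—7 (10): skip — 0 and 7 already connected.
2—5 (11): add — endpoints in different components.
2—6 (12): add — endpoints in different components.
MST edge set: {0—4, 0—2, 1—6, 3—4, 3—7, 3—8, 2—5, 2—6}.
Of the listed edges, {2—6, 0—4, 0—2} are in the MST → 3.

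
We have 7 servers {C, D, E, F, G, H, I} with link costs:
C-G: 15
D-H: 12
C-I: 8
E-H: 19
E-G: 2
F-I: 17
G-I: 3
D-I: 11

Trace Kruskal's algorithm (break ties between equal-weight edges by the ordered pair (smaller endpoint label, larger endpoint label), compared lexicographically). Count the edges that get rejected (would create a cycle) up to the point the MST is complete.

1

Kruskal: consider edges lightest-first.
E-G (2): add. Components now {C} {D} {E,G} {F} {H} {I}
G-I (3): add. Components now {C} {D} {E,G,I} {F} {H}
C-I (8): add. Components now {C,E,G,I} {D} {F} {H}
D-I (11): add. Components now {C,D,E,G,I} {F} {H}
D-H (12): add. Components now {C,D,E,G,H,I} {F}
C-G (15): skip — C and G already connected.
F-I (17): add. Components now {C,D,E,F,G,H,I}
Edges rejected before the tree was complete: 1.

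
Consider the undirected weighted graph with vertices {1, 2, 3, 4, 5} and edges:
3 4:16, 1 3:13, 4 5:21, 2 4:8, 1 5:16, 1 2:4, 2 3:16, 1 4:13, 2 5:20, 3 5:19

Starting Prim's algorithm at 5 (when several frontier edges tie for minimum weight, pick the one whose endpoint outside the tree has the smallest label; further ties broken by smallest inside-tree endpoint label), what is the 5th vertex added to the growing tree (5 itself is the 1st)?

3

Grow the tree from 5 using Prim:
Step 1: cheapest edge leaving the tree is 1 5 (16); add 1.
Step 2: cheapest edge leaving the tree is 1 2 (4); add 2.
Step 3: cheapest edge leaving the tree is 2 4 (8); add 4.
Step 4: cheapest edge leaving the tree is 1 3 (13); add 3.
Vertex order: 5, 1, 2, 4, 3. The 5th vertex is 3.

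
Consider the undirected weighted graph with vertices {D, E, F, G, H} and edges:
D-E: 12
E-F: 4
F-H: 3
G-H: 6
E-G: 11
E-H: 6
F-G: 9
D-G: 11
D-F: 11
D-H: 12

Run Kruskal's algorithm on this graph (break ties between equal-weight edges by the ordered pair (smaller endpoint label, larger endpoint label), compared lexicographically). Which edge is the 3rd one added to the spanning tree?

G-H

Kruskal: consider edges lightest-first.
F-H (3): add — endpoints in different components.
E-F (4): add — endpoints in different components.
E-H (6): skip — E and H already connected.
G-H (6): add — endpoints in different components.
F-G (9): skip — F and G already connected.
D-F (11): add — endpoints in different components.
The 3rd edge added is G-H.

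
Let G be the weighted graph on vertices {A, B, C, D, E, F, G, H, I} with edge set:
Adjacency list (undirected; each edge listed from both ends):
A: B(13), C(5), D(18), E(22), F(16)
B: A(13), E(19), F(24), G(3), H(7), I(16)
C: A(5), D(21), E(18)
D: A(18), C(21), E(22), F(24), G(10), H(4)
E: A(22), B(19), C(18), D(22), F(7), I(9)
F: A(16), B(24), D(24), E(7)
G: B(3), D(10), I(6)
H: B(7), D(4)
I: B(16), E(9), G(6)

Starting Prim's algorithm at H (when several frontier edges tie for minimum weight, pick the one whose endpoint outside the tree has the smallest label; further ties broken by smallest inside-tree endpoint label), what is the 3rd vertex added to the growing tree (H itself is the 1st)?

Grow the tree from H using Prim:
Step 1: cheapest edge leaving the tree is D—H (4); add D.
Step 2: cheapest edge leaving the tree is B—H (7); add B.
Step 3: cheapest edge leaving the tree is B—G (3); add G.
Step 4: cheapest edge leaving the tree is G—I (6); add I.
Step 5: cheapest edge leaving the tree is E—I (9); add E.
Step 6: cheapest edge leaving the tree is E—F (7); add F.
Step 7: cheapest edge leaving the tree is A—B (13); add A.
Step 8: cheapest edge leaving the tree is A—C (5); add C.
Vertex order: H, D, B, G, I, E, F, A, C. The 3rd vertex is B.

B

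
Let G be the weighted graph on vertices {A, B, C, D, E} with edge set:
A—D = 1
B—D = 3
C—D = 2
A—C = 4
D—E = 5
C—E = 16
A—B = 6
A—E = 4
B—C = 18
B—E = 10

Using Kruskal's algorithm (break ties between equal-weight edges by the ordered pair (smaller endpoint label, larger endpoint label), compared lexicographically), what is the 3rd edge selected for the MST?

Sort edges by weight, then run Kruskal:
A—D (1): add. Components now {A,D} {B} {C} {E}
C—D (2): add. Components now {A,C,D} {B} {E}
B—D (3): add. Components now {A,B,C,D} {E}
A—C (4): skip — A and C already connected.
A—E (4): add. Components now {A,B,C,D,E}
The 3rd edge added is B—D.

B-D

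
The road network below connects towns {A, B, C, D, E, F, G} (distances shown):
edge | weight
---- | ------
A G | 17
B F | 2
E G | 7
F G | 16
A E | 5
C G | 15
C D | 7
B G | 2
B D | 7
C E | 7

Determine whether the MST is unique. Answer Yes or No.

Sort edges by weight, then run Kruskal:
B F (2): add — endpoints in different components.
B G (2): add — endpoints in different components.
A E (5): add — endpoints in different components.
B D (7): add — endpoints in different components.
C D (7): add — endpoints in different components.
C E (7): add — endpoints in different components.
Non-tree edge E G has weight 7, equal to the heaviest edge on its tree cycle — swapping gives another MST of the same weight. Not unique.

No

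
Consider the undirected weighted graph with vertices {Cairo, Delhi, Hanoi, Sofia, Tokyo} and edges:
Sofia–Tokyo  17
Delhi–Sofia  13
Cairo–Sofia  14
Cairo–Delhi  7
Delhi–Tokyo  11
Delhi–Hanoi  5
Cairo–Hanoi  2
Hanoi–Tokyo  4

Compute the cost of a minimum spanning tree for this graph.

Kruskal: consider edges lightest-first.
Cairo–Hanoi (2): add — endpoints in different components.
Hanoi–Tokyo (4): add — endpoints in different components.
Delhi–Hanoi (5): add — endpoints in different components.
Cairo–Delhi (7): skip — Delhi and Cairo already connected.
Delhi–Tokyo (11): skip — Tokyo and Delhi already connected.
Delhi–Sofia (13): add — endpoints in different components.
MST edges: Cairo–Hanoi, Hanoi–Tokyo, Delhi–Hanoi, Delhi–Sofia; total weight 2+4+5+13 = 24.

24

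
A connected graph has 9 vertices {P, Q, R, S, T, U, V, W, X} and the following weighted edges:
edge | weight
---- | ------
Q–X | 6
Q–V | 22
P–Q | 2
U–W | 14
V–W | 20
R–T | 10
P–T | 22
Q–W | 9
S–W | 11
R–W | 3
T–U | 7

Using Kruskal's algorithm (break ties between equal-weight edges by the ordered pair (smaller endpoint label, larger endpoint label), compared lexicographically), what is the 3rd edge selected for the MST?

Kruskal: consider edges lightest-first.
P–Q (2): add — endpoints in different components.
R–W (3): add — endpoints in different components.
Q–X (6): add — endpoints in different components.
T–U (7): add — endpoints in different components.
Q–W (9): add — endpoints in different components.
R–T (10): add — endpoints in different components.
S–W (11): add — endpoints in different components.
U–W (14): skip — U and W already connected.
V–W (20): add — endpoints in different components.
The 3rd edge added is Q–X.

Q-X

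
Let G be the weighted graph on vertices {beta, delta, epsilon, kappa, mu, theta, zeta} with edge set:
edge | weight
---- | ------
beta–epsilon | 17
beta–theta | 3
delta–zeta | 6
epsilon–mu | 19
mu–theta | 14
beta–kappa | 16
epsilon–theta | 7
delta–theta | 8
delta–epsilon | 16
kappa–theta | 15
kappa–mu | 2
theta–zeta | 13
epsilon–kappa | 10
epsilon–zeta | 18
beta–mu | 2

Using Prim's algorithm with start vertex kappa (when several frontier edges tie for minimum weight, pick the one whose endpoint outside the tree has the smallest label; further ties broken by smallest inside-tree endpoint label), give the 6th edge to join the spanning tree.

delta-zeta

Grow the tree from kappa using Prim:
Step 1: cheapest edge leaving the tree is kappa–mu (2); add mu.
Step 2: cheapest edge leaving the tree is beta–mu (2); add beta.
Step 3: cheapest edge leaving the tree is beta–theta (3); add theta.
Step 4: cheapest edge leaving the tree is epsilon–theta (7); add epsilon.
Step 5: cheapest edge leaving the tree is delta–theta (8); add delta.
Step 6: cheapest edge leaving the tree is delta–zeta (6); add zeta.
The 6th edge added is delta–zeta.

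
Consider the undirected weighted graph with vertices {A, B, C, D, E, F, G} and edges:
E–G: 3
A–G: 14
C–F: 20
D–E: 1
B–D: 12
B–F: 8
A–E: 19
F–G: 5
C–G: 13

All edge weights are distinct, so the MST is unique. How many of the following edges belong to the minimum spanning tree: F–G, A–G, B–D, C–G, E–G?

4

Kruskal: consider edges lightest-first.
D–E (1): add. Components now {A} {B} {C} {D,E} {F} {G}
E–G (3): add. Components now {A} {B} {C} {D,E,G} {F}
F–G (5): add. Components now {A} {B} {C} {D,E,F,G}
B–F (8): add. Components now {A} {B,D,E,F,G} {C}
B–D (12): skip — B and D already connected.
C–G (13): add. Components now {A} {B,C,D,E,F,G}
A–G (14): add. Components now {A,B,C,D,E,F,G}
MST edge set: {D–E, E–G, F–G, B–F, C–G, A–G}.
Of the listed edges, {F–G, A–G, C–G, E–G} are in the MST → 4.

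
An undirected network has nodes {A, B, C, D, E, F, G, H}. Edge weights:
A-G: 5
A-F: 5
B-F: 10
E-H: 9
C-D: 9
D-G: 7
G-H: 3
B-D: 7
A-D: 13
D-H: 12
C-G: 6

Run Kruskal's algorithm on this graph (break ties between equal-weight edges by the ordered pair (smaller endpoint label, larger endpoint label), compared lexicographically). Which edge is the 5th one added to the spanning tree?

Sort edges by weight, then run Kruskal:
G-H (3): add — endpoints in different components.
A-F (5): add — endpoints in different components.
A-G (5): add — endpoints in different components.
C-G (6): add — endpoints in different components.
B-D (7): add — endpoints in different components.
D-G (7): add — endpoints in different components.
C-D (9): skip — C and D already connected.
E-H (9): add — endpoints in different components.
The 5th edge added is B-D.

B-D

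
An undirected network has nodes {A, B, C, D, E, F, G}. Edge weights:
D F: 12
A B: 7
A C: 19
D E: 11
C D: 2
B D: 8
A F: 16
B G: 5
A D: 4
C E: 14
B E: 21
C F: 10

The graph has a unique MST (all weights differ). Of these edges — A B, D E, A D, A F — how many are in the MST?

Kruskal's algorithm — process edges by increasing weight (ties by edge label):
C D (2): add. Components now {A} {B} {C,D} {E} {F} {G}
A D (4): add. Components now {A,C,D} {B} {E} {F} {G}
B G (5): add. Components now {A,C,D} {B,G} {E} {F}
A B (7): add. Components now {A,B,C,D,G} {E} {F}
B D (8): skip — B and D already connected.
C F (10): add. Components now {A,B,C,D,F,G} {E}
D E (11): add. Components now {A,B,C,D,E,F,G}
MST edge set: {C D, A D, B G, A B, C F, D E}.
Of the listed edges, {A B, D E, A D} are in the MST → 3.

3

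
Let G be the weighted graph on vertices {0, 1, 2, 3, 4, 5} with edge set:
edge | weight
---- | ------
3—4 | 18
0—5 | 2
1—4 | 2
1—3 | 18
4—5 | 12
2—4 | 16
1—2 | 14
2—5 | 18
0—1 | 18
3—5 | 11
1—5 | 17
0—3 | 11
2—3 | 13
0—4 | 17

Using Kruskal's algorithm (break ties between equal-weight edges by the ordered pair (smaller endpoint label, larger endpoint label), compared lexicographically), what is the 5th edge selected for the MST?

Sort edges by weight, then run Kruskal:
0—5 (2): add. Components now {0,5} {1} {2} {3} {4}
1—4 (2): add. Components now {0,5} {1,4} {2} {3}
0—3 (11): add. Components now {0,3,5} {1,4} {2}
3—5 (11): skip — 3 and 5 already connected.
4—5 (12): add. Components now {0,1,3,4,5} {2}
2—3 (13): add. Components now {0,1,2,3,4,5}
The 5th edge added is 2—3.

2-3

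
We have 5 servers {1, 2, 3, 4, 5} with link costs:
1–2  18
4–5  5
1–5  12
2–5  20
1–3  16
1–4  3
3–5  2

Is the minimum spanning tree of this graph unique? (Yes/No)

Yes

Sort edges by weight, then run Kruskal:
3–5 (2): add. Components now {1} {2} {3,5} {4}
1–4 (3): add. Components now {1,4} {2} {3,5}
4–5 (5): add. Components now {1,3,4,5} {2}
1–5 (12): skip — 1 and 5 already connected.
1–3 (16): skip — 1 and 3 already connected.
1–2 (18): add. Components now {1,2,3,4,5}
Every non-tree edge has weight strictly greater than the heaviest edge on the tree path between its endpoints, so the MST is unique.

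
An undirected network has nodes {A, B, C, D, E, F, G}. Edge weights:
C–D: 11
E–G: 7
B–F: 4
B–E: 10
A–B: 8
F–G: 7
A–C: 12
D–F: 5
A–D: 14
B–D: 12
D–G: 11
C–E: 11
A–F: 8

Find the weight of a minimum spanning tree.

Prim, starting at E.
Step 1: cheapest edge leaving the tree is E–G (7); add G.
Step 2: cheapest edge leaving the tree is F–G (7); add F.
Step 3: cheapest edge leaving the tree is B–F (4); add B.
Step 4: cheapest edge leaving the tree is D–F (5); add D.
Step 5: cheapest edge leaving the tree is A–B (8); add A.
Step 6: cheapest edge leaving the tree is C–D (11); add C.
MST edges: E–G, F–G, B–F, D–F, A–B, C–D; total weight 7+7+4+5+8+11 = 42.

42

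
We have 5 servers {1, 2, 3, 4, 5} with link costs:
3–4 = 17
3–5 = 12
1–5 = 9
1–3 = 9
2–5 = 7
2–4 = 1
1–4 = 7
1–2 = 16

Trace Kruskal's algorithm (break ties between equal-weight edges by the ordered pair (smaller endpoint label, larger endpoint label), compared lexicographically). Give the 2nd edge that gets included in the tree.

1-4

Sort edges by weight, then run Kruskal:
2–4 (1): add. Components now {1} {2,4} {3} {5}
1–4 (7): add. Components now {1,2,4} {3} {5}
2–5 (7): add. Components now {1,2,4,5} {3}
1–3 (9): add. Components now {1,2,3,4,5}
The 2nd edge added is 1–4.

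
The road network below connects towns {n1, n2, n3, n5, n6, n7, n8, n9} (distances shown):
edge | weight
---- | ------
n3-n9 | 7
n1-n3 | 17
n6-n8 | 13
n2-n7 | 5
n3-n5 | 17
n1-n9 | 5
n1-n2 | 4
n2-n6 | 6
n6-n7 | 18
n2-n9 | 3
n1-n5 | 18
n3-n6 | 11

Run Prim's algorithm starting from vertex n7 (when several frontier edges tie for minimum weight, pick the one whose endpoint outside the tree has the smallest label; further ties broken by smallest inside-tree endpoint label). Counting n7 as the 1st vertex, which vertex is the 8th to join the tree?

Grow the tree from n7 using Prim:
Step 1: cheapest edge leaving the tree is n2-n7 (5); add n2.
Step 2: cheapest edge leaving the tree is n2-n9 (3); add n9.
Step 3: cheapest edge leaving the tree is n1-n2 (4); add n1.
Step 4: cheapest edge leaving the tree is n2-n6 (6); add n6.
Step 5: cheapest edge leaving the tree is n3-n9 (7); add n3.
Step 6: cheapest edge leaving the tree is n6-n8 (13); add n8.
Step 7: cheapest edge leaving the tree is n3-n5 (17); add n5.
Vertex order: n7, n2, n9, n1, n6, n3, n8, n5. The 8th vertex is n5.

n5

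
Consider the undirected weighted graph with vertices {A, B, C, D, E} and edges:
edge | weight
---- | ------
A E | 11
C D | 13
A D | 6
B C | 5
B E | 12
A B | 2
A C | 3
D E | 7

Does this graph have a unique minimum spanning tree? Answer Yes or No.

Yes

Kruskal's algorithm — process edges by increasing weight (ties by edge label):
A B (2): add — endpoints in different components.
A C (3): add — endpoints in different components.
B C (5): skip — B and C already connected.
A D (6): add — endpoints in different components.
D E (7): add — endpoints in different components.
Every non-tree edge has weight strictly greater than the heaviest edge on the tree path between its endpoints, so the MST is unique.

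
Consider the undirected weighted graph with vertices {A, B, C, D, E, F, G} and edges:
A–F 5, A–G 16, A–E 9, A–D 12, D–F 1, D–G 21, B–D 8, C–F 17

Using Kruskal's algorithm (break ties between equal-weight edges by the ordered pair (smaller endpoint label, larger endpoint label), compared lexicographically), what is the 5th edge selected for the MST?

Kruskal: consider edges lightest-first.
D–F (1): add. Components now {A} {B} {C} {D,F} {E} {G}
A–F (5): add. Components now {A,D,F} {B} {C} {E} {G}
B–D (8): add. Components now {A,B,D,F} {C} {E} {G}
A–E (9): add. Components now {A,B,D,E,F} {C} {G}
A–D (12): skip — A and D already connected.
A–G (16): add. Components now {A,B,D,E,F,G} {C}
C–F (17): add. Components now {A,B,C,D,E,F,G}
The 5th edge added is A–G.

A-G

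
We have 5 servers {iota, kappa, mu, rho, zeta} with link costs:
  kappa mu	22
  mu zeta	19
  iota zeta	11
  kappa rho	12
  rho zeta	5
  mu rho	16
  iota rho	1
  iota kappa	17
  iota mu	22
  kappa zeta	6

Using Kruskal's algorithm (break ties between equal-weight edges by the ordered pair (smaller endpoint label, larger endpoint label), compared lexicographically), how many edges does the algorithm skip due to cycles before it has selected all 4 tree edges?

Sort edges by weight, then run Kruskal:
iota rho (1): add — endpoints in different components.
rho zeta (5): add — endpoints in different components.
kappa zeta (6): add — endpoints in different components.
iota zeta (11): skip — zeta and iota already connected.
kappa rho (12): skip — kappa and rho already connected.
mu rho (16): add — endpoints in different components.
Edges rejected before the tree was complete: 2.

2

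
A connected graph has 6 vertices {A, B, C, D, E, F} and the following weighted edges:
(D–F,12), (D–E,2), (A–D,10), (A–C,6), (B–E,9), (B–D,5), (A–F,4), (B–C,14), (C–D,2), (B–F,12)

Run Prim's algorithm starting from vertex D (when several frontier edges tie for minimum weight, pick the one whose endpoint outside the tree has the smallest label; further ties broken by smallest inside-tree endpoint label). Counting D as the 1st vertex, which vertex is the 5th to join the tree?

A

Prim, starting at D.
Step 1: frontier [C–D 2, D–E 2, B–D 5, A–D 10, D–F 12] → take C–D (2); add C.
Step 2: frontier [A–C 6, B–C 14, D–E 2, B–D 5, A–D 10, D–F 12] → take D–E (2); add E.
Step 3: frontier [A–C 6, B–C 14, B–D 5, A–D 10, D–F 12, B–E 9] → take B–D (5); add B.
Step 4: frontier [B–F 12, A–C 6, A–D 10, D–F 12] → take A–C (6); add A.
Step 5: frontier [A–F 4, B–F 12, D–F 12] → take A–F (4); add F.
Vertex order: D, C, E, B, A, F. The 5th vertex is A.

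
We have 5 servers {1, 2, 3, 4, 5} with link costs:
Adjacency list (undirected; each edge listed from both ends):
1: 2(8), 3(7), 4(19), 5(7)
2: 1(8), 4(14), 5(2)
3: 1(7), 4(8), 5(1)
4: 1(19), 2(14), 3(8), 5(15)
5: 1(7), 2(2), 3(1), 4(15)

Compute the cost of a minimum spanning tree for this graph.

18

Prim, starting at 2.
Step 1: cheapest edge leaving the tree is 2–5 (2); add 5.
Step 2: cheapest edge leaving the tree is 3–5 (1); add 3.
Step 3: cheapest edge leaving the tree is 1–3 (7); add 1.
Step 4: cheapest edge leaving the tree is 3–4 (8); add 4.
MST edges: 2–5, 3–5, 1–3, 3–4; total weight 2+1+7+8 = 18.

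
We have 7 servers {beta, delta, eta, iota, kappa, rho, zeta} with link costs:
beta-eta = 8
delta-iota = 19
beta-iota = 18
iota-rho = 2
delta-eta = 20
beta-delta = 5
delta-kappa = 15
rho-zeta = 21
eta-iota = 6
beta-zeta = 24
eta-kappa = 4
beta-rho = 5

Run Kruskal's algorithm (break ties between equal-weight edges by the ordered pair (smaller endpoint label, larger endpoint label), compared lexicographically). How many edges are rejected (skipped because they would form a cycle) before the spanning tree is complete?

Kruskal: consider edges lightest-first.
iota-rho (2): add. Components now {beta} {delta} {eta} {iota,rho} {zeta} {kappa}
eta-kappa (4): add. Components now {beta} {delta} {eta,kappa} {iota,rho} {zeta}
beta-delta (5): add. Components now {beta,delta} {eta,kappa} {iota,rho} {zeta}
beta-rho (5): add. Components now {beta,delta,iota,rho} {eta,kappa} {zeta}
eta-iota (6): add. Components now {beta,delta,eta,iota,kappa,rho} {zeta}
beta-eta (8): skip — beta and eta already connected.
delta-kappa (15): skip — delta and kappa already connected.
beta-iota (18): skip — beta and iota already connected.
delta-iota (19): skip — delta and iota already connected.
delta-eta (20): skip — delta and eta already connected.
rho-zeta (21): add. Components now {beta,delta,eta,iota,kappa,rho,zeta}
Edges rejected before the tree was complete: 5.

5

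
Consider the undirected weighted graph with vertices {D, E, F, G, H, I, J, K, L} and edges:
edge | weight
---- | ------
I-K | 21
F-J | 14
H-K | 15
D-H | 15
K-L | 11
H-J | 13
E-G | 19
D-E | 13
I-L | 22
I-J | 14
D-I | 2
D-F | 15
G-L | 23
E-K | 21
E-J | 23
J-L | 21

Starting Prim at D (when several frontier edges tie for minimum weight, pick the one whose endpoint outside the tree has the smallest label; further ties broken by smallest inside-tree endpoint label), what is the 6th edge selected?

Prim, starting at D.
Step 1: cheapest edge leaving the tree is D-I (2); add I.
Step 2: cheapest edge leaving the tree is D-E (13); add E.
Step 3: cheapest edge leaving the tree is I-J (14); add J.
Step 4: cheapest edge leaving the tree is H-J (13); add H.
Step 5: cheapest edge leaving the tree is F-J (14); add F.
Step 6: cheapest edge leaving the tree is H-K (15); add K.
Step 7: cheapest edge leaving the tree is K-L (11); add L.
Step 8: cheapest edge leaving the tree is E-G (19); add G.
The 6th edge added is H-K.

H-K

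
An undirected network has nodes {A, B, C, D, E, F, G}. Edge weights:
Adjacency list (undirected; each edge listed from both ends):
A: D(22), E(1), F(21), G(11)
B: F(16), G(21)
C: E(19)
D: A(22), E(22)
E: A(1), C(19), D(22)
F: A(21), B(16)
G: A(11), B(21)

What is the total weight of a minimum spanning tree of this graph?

Kruskal's algorithm — process edges by increasing weight (ties by edge label):
A E (1): add. Components now {A,E} {B} {C} {D} {F} {G}
A G (11): add. Components now {A,E,G} {B} {C} {D} {F}
B F (16): add. Components now {A,E,G} {B,F} {C} {D}
C E (19): add. Components now {A,C,E,G} {B,F} {D}
A F (21): add. Components now {A,B,C,E,F,G} {D}
B G (21): skip — B and G already connected.
A D (22): add. Components now {A,B,C,D,E,F,G}
MST edges: A E, A G, B F, C E, A F, A D; total weight 1+11+16+19+21+22 = 90.

90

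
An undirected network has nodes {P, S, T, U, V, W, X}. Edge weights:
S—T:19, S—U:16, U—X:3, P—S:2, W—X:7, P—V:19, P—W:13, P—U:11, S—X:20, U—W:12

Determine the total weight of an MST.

Kruskal: consider edges lightest-first.
P—S (2): add. Components now {P,S} {V} {U} {W} {X} {T}
U—X (3): add. Components now {P,S} {V} {U,X} {W} {T}
W—X (7): add. Components now {P,S} {V} {U,W,X} {T}
P—U (11): add. Components now {P,S,U,W,X} {V} {T}
U—W (12): skip — U and W already connected.
P—W (13): skip — W and P already connected.
S—U (16): skip — S and U already connected.
P—V (19): add. Components now {P,S,U,V,W,X} {T}
S—T (19): add. Components now {P,S,T,U,V,W,X}
MST edges: P—S, U—X, W—X, P—U, P—V, S—T; total weight 2+3+7+11+19+19 = 61.

61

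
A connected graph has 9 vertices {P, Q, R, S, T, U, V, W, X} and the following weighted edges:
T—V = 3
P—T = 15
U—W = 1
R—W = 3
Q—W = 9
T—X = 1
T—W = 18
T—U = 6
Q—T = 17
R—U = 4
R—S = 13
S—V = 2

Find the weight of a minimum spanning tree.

40

Sort edges by weight, then run Kruskal:
T—X (1): add — endpoints in different components.
U—W (1): add — endpoints in different components.
S—V (2): add — endpoints in different components.
R—W (3): add — endpoints in different components.
T—V (3): add — endpoints in different components.
R—U (4): skip — U and R already connected.
T—U (6): add — endpoints in different components.
Q—W (9): add — endpoints in different components.
R—S (13): skip — S and R already connected.
P—T (15): add — endpoints in different components.
MST edges: T—X, U—W, S—V, R—W, T—V, T—U, Q—W, P—T; total weight 1+1+2+3+3+6+9+15 = 40.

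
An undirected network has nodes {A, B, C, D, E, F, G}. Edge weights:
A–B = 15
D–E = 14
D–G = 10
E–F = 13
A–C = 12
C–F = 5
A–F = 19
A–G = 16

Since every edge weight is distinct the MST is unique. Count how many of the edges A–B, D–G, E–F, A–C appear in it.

Sort edges by weight, then run Kruskal:
C–F (5): add. Components now {A} {B} {C,F} {D} {E} {G}
D–G (10): add. Components now {A} {B} {C,F} {D,G} {E}
A–C (12): add. Components now {A,C,F} {B} {D,G} {E}
E–F (13): add. Components now {A,C,E,F} {B} {D,G}
D–E (14): add. Components now {A,C,D,E,F,G} {B}
A–B (15): add. Components now {A,B,C,D,E,F,G}
MST edge set: {C–F, D–G, A–C, E–F, D–E, A–B}.
Of the listed edges, {A–B, D–G, E–F, A–C} are in the MST → 4.

4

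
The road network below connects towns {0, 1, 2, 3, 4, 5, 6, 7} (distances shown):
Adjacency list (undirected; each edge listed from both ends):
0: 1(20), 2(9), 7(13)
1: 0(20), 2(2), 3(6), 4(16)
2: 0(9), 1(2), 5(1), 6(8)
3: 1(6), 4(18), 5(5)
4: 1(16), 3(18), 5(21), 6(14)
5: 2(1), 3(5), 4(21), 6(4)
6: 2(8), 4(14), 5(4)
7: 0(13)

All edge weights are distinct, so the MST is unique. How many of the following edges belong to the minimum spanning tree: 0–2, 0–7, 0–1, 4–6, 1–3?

Kruskal: consider edges lightest-first.
2–5 (1): add — endpoints in different components.
1–2 (2): add — endpoints in different components.
5–6 (4): add — endpoints in different components.
3–5 (5): add — endpoints in different components.
1–3 (6): skip — 1 and 3 already connected.
2–6 (8): skip — 2 and 6 already connected.
0–2 (9): add — endpoints in different components.
0–7 (13): add — endpoints in different components.
4–6 (14): add — endpoints in different components.
MST edge set: {2–5, 1–2, 5–6, 3–5, 0–2, 0–7, 4–6}.
Of the listed edges, {0–2, 0–7, 4–6} are in the MST → 3.

3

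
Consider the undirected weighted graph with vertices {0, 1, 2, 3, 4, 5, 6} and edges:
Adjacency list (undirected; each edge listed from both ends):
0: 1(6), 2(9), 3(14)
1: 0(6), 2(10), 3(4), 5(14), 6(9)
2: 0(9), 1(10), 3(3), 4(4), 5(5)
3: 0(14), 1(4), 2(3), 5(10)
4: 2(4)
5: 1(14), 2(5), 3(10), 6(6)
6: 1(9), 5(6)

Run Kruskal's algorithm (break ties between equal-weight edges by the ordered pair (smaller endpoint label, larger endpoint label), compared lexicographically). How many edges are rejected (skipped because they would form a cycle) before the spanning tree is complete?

0

Sort edges by weight, then run Kruskal:
2-3 (3): add — endpoints in different components.
1-3 (4): add — endpoints in different components.
2-4 (4): add — endpoints in different components.
2-5 (5): add — endpoints in different components.
0-1 (6): add — endpoints in different components.
5-6 (6): add — endpoints in different components.
Edges rejected before the tree was complete: 0.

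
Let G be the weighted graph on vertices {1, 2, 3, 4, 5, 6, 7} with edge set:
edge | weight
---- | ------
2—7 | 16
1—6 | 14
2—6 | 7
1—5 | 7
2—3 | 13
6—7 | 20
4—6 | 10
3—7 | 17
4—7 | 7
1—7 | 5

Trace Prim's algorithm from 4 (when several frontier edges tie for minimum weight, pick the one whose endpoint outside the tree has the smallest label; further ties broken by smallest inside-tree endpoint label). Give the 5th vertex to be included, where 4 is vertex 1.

Prim, starting at 4.
Step 1: frontier [4—7 7, 4—6 10] → take 4—7 (7); add 7.
Step 2: frontier [4—6 10, 1—7 5, 2—7 16, 3—7 17, 6—7 20] → take 1—7 (5); add 1.
Step 3: frontier [1—5 7, 1—6 14, 4—6 10, 2—7 16, 3—7 17, 6—7 20] → take 1—5 (7); add 5.
Step 4: frontier [1—6 14, 4—6 10, 2—7 16, 3—7 17, 6—7 20] → take 4—6 (10); add 6.
Step 5: frontier [2—6 7, 2—7 16, 3—7 17] → take 2—6 (7); add 2.
Step 6: frontier [2—3 13, 3—7 17] → take 2—3 (13); add 3.
Vertex order: 4, 7, 1, 5, 6, 2, 3. The 5th vertex is 6.

6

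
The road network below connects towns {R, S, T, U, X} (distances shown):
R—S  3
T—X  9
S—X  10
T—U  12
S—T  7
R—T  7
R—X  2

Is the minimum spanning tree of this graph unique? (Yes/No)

Kruskal: consider edges lightest-first.
R—X (2): add — endpoints in different components.
R—S (3): add — endpoints in different components.
R—T (7): add — endpoints in different components.
S—T (7): skip — T and S already connected.
T—X (9): skip — T and X already connected.
S—X (10): skip — S and X already connected.
T—U (12): add — endpoints in different components.
Non-tree edge S—T has weight 7, equal to the heaviest edge on its tree cycle — swapping gives another MST of the same weight. Not unique.

No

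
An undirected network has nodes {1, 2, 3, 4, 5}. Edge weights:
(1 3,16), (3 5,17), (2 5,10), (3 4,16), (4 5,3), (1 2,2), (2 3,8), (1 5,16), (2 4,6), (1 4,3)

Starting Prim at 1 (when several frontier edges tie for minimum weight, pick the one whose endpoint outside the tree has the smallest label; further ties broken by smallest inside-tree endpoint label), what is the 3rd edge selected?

Grow the tree from 1 using Prim:
Step 1: frontier [1 2 2, 1 4 3, 1 3 16, 1 5 16] → take 1 2 (2); add 2.
Step 2: frontier [1 4 3, 1 3 16, 1 5 16, 2 4 6, 2 3 8, 2 5 10] → take 1 4 (3); add 4.
Step 3: frontier [1 3 16, 1 5 16, 2 3 8, 2 5 10, 4 5 3, 3 4 16] → take 4 5 (3); add 5.
Step 4: frontier [1 3 16, 2 3 8, 3 4 16, 3 5 17] → take 2 3 (8); add 3.
The 3rd edge added is 4 5.

4-5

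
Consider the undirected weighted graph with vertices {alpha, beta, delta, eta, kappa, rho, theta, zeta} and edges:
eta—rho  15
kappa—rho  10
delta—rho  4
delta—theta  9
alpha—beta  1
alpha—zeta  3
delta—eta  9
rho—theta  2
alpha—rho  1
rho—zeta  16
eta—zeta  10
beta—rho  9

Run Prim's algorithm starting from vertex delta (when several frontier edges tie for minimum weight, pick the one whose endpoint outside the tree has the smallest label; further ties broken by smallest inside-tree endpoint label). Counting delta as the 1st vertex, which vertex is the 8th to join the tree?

Grow the tree from delta using Prim:
Step 1: cheapest edge leaving the tree is delta—rho (4); add rho.
Step 2: cheapest edge leaving the tree is alpha—rho (1); add alpha.
Step 3: cheapest edge leaving the tree is alpha—beta (1); add beta.
Step 4: cheapest edge leaving the tree is rho—theta (2); add theta.
Step 5: cheapest edge leaving the tree is alpha—zeta (3); add zeta.
Step 6: cheapest edge leaving the tree is delta—eta (9); add eta.
Step 7: cheapest edge leaving the tree is kappa—rho (10); add kappa.
Vertex order: delta, rho, alpha, beta, theta, zeta, eta, kappa. The 8th vertex is kappa.

kappa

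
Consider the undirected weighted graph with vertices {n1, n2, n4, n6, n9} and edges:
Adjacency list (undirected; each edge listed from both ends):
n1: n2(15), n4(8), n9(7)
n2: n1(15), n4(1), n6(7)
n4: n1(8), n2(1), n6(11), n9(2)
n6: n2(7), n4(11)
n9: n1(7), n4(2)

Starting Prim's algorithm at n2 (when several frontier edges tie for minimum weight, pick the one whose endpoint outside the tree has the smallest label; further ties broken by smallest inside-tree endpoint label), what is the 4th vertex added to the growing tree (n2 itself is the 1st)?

n1

Prim, starting at n2.
Step 1: cheapest edge leaving the tree is n2-n4 (1); add n4.
Step 2: cheapest edge leaving the tree is n4-n9 (2); add n9.
Step 3: cheapest edge leaving the tree is n1-n9 (7); add n1.
Step 4: cheapest edge leaving the tree is n2-n6 (7); add n6.
Vertex order: n2, n4, n9, n1, n6. The 4th vertex is n1.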